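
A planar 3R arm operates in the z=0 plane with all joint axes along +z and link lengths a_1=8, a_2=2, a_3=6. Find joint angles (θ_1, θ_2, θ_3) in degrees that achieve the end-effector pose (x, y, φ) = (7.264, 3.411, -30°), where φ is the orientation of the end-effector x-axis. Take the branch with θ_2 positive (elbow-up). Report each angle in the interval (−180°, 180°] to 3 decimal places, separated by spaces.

wrist centre = target − a_3·(cos φ, sin φ) = (2.0678, 6.4110)
cos θ_2 = (45.3769−8²−2²)/(2·8·2) = -0.7070; θ_2 = 134.9890° (elbow-up)
β = atan2(6.4110,2.0678) = 72.1231°; ψ = atan2(1.4145,6.5861) = 12.1213°
θ_1 = β − ψ = 60.0018°
θ_3 = φ − θ_1 − θ_2 = 135.0092° (wrapped to (-180°,180°])

60.002 134.989 135.009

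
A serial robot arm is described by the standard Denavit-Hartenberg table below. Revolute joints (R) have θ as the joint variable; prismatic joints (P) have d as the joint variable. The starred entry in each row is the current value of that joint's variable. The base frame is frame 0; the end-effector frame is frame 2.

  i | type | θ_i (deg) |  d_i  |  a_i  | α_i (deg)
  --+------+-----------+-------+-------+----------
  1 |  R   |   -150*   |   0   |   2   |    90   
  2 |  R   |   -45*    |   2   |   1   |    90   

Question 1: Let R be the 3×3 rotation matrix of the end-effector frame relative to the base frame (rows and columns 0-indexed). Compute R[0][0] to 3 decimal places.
-0.612

End-effector x-axis (col 0 of R) = (-0.6124,-0.3536,-0.7071)
R[0][0] = -0.6124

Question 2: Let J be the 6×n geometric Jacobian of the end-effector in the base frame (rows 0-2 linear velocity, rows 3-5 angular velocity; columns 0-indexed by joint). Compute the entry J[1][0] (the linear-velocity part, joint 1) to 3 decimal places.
-3.344

axis z_0 = ẑ; lever o_n−o_0 = (-3.3444,0.3785,-0.7071)
cross product → J_v[:, 0] = (-0.3785,-3.3444,0.0000)
J_ω[:, 0] = z_0
entry J[1][0] = -3.3444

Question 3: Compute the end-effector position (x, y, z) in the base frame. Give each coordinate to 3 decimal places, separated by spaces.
-3.344 0.378 -0.707

after link 1: o_1 = (-1.7321, -1.0000, 0.0000)
after link 2: o_2 = (-3.3444, 0.3785, -0.7071)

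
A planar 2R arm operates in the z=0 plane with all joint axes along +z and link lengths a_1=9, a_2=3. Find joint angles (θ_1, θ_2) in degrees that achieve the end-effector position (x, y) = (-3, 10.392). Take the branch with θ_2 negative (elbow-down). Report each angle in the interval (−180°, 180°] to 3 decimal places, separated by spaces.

cos θ_2 = (116.9937−9²−3²)/(2·9·3) = 0.4999; θ_2 = -60.0078° (elbow-down)
β = atan2(10.3920,-3.0000) = 106.1026°; ψ = atan2(-2.5983,10.4996) = -13.8994°
θ_1 = β − ψ = 120.0019°

120.002 -60.008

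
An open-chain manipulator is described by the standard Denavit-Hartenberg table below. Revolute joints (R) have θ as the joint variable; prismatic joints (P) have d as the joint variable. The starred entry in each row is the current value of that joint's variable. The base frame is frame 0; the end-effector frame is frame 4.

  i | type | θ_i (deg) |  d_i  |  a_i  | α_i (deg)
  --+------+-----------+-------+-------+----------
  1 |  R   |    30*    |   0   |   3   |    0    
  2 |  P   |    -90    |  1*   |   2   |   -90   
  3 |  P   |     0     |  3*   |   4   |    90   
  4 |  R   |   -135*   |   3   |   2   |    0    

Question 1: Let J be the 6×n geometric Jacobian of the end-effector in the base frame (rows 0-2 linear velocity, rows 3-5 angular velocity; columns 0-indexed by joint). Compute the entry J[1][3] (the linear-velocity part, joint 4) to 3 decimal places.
-1.932

axis z_3 = (0.0000,0.0000,1.0000); lever o_n−o_3 = (-1.9319,0.5176,3.0000)
cross product → J_v[:, 3] = (-0.5176,-1.9319,0.0000)
J_ω[:, 3] = z_3
entry J[1][3] = -1.9319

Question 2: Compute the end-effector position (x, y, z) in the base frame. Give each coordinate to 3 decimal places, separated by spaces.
after link 1: o_1 = (2.5981, 1.5000, 0.0000)
after link 2: o_2 = (3.5981, -0.2321, 1.0000)
after link 3: o_3 = (8.1962, -2.1962, 1.0000)
after link 4: o_4 = (6.2643, -1.6785, 4.0000)

6.264 -1.679 4.000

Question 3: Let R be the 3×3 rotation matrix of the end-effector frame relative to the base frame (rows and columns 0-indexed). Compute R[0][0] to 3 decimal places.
End-effector x-axis (col 0 of R) = (-0.9659,0.2588,0.0000)
R[0][0] = -0.9659

-0.966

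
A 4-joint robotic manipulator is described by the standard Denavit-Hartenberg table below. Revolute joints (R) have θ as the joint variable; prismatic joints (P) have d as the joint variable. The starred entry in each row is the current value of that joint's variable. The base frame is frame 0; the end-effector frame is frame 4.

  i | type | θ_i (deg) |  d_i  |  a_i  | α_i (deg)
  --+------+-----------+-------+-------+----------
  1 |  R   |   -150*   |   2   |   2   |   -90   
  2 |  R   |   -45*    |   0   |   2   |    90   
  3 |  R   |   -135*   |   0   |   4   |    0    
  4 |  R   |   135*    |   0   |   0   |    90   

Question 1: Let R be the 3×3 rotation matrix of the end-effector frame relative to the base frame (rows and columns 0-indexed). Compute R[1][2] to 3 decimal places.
0.866

End-effector z-axis (col 2 of R) = (-0.5000,0.8660,0.0000)
R[1][2] = 0.8660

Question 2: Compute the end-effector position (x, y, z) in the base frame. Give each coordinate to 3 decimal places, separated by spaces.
after link 1: o_1 = (-1.7321, -1.0000, 2.0000)
after link 2: o_2 = (-2.9568, -1.7071, 3.4142)
after link 3: o_3 = (-2.6390, 1.7424, 1.4142)
after link 4: o_4 = (-2.6390, 1.7424, 1.4142)

-2.639 1.742 1.414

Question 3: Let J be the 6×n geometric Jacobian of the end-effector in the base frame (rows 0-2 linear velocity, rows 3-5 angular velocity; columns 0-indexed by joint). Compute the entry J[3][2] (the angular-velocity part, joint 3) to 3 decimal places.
0.612

axis z_2 = (0.6124,0.3536,0.7071); lever o_n−o_2 = (0.3178,3.4495,-2.0000)
cross product → J_v[:, 2] = (-3.1463,1.4495,2.0000)
J_ω[:, 2] = z_2
entry J[3][2] = 0.6124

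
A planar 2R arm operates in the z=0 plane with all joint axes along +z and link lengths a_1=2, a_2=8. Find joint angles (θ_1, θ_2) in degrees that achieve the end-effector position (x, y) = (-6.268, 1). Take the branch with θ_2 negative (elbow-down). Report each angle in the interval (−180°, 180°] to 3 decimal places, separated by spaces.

-48.132 -149.998

cos θ_2 = (40.2878−2²−8²)/(2·2·8) = -0.8660; θ_2 = -149.9977° (elbow-down)
β = atan2(1.0000,-6.2680) = 170.9354°; ψ = atan2(-4.0003,-4.9280) = -140.9325°
θ_1 = β − ψ = 311.8679°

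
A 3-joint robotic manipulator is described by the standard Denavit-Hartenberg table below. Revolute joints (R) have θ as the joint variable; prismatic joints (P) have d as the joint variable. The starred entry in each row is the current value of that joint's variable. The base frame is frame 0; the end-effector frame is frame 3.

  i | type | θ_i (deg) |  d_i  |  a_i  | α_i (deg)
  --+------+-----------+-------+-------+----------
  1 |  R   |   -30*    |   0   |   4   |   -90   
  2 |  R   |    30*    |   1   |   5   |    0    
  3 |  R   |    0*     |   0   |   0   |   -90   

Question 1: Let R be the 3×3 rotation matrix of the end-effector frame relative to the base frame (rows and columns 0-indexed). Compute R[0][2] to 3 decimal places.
End-effector z-axis (col 2 of R) = (-0.4330,0.2500,-0.8660)
R[0][2] = -0.4330

-0.433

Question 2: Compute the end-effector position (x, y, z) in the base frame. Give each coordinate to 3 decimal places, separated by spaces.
after link 1: o_1 = (3.4641, -2.0000, 0.0000)
after link 2: o_2 = (7.7141, -3.2990, -2.5000)
after link 3: o_3 = (7.7141, -3.2990, -2.5000)

7.714 -3.299 -2.500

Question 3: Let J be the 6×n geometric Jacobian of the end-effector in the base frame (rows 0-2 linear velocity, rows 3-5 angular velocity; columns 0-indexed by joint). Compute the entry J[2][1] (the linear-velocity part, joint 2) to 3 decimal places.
axis z_1 = (0.5000,0.8660,0.0000); lever o_n−o_1 = (4.2500,-1.2990,-2.5000)
cross product → J_v[:, 1] = (-2.1651,1.2500,-4.3301)
J_ω[:, 1] = z_1
entry J[2][1] = -4.3301

-4.330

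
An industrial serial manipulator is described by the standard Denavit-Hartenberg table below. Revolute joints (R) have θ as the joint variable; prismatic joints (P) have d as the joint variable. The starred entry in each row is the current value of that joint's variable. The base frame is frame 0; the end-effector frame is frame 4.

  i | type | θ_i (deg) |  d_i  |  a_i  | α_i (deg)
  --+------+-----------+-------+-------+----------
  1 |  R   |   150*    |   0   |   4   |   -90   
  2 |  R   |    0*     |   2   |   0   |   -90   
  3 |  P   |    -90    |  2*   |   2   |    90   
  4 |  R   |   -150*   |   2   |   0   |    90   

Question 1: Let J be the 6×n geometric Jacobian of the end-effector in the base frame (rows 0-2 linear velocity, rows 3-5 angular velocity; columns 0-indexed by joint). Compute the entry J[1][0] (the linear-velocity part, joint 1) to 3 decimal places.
-3.732

axis z_0 = ẑ; lever o_n−o_0 = (-3.7321,-2.4641,-2.0000)
cross product → J_v[:, 0] = (2.4641,-3.7321,0.0000)
J_ω[:, 0] = z_0
entry J[1][0] = -3.7321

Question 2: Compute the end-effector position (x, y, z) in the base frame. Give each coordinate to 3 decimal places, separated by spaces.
-3.732 -2.464 -2.000

after link 1: o_1 = (-3.4641, 2.0000, 0.0000)
after link 2: o_2 = (-4.4641, 0.2679, 0.0000)
after link 3: o_3 = (-5.4641, -1.4641, -2.0000)
after link 4: o_4 = (-3.7321, -2.4641, -2.0000)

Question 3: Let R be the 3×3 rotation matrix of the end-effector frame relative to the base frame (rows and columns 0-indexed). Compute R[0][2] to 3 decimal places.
0.250

End-effector z-axis (col 2 of R) = (0.2500,0.4330,-0.8660)
R[0][2] = 0.2500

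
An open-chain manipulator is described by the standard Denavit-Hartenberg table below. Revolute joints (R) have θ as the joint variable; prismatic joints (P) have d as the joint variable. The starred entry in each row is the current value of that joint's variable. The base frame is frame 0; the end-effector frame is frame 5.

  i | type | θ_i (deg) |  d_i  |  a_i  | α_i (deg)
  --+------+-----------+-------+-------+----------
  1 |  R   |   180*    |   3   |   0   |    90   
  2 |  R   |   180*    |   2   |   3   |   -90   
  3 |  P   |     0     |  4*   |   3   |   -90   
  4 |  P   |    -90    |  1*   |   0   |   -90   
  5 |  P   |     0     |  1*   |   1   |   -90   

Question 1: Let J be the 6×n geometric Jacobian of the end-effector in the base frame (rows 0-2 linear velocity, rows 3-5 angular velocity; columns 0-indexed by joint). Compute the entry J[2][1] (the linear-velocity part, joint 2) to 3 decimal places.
-7.000

axis z_1 = (0.0000,1.0000,0.0000); lever o_n−o_1 = (7.0000,1.0000,-5.0000)
cross product → J_v[:, 1] = (-5.0000,0.0000,-7.0000)
J_ω[:, 1] = z_1
entry J[2][1] = -7.0000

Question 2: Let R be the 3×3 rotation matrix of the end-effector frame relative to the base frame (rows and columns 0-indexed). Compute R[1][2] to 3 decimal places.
End-effector z-axis (col 2 of R) = (0.0000,1.0000,0.0000)
R[1][2] = 1.0000

1.000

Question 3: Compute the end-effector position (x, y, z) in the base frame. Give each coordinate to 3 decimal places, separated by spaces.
7.000 1.000 -2.000

after link 1: o_1 = (0.0000, 0.0000, 3.0000)
after link 2: o_2 = (3.0000, 2.0000, 3.0000)
after link 3: o_3 = (6.0000, 2.0000, -1.0000)
after link 4: o_4 = (6.0000, 1.0000, -1.0000)
after link 5: o_5 = (7.0000, 1.0000, -2.0000)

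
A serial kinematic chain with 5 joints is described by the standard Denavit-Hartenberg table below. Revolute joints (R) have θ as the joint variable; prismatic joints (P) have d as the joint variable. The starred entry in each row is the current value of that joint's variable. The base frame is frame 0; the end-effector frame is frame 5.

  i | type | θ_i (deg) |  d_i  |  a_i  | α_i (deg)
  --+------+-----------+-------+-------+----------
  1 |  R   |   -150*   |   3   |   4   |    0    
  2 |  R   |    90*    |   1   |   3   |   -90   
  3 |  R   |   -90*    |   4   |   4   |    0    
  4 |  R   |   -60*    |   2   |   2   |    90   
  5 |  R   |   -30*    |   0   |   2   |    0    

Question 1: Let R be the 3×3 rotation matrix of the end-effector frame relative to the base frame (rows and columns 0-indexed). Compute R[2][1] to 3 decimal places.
0.250

End-effector y-axis (col 1 of R) = (0.5335,0.8080,0.2500)
R[2][1] = 0.2500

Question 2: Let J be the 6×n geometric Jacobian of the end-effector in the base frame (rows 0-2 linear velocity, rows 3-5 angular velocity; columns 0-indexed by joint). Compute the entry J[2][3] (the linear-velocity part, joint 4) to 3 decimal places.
3.232

axis z_3 = (0.8660,0.5000,0.0000); lever o_n−o_3 = (-0.7500,3.2990,1.8660)
cross product → J_v[:, 3] = (0.9330,-1.6160,3.2321)
J_ω[:, 3] = z_3
entry J[2][3] = 3.2321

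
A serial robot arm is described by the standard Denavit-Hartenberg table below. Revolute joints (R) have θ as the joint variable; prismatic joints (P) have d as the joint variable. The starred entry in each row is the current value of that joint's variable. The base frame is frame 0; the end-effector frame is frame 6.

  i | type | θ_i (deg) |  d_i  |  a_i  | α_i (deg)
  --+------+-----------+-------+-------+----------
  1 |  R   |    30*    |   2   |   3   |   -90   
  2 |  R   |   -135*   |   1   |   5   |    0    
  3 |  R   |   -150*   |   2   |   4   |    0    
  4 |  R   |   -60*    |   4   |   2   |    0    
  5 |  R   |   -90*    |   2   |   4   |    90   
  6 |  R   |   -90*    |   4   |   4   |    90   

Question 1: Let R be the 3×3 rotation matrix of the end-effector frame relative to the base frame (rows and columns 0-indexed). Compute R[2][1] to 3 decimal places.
End-effector y-axis (col 1 of R) = (-0.8365,-0.4830,0.2588)
R[2][1] = 0.2588

0.259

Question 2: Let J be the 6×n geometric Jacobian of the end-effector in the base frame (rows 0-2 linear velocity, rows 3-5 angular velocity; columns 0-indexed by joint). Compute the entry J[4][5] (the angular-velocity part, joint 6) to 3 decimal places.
-0.483

axis z_5 = (-0.8365,-0.4830,0.2588); lever o_n−o_5 = (-1.3461,-5.3960,1.0353)
cross product → J_v[:, 5] = (0.8966,0.5176,3.8637)
J_ω[:, 5] = z_5
entry J[4][5] = -0.4830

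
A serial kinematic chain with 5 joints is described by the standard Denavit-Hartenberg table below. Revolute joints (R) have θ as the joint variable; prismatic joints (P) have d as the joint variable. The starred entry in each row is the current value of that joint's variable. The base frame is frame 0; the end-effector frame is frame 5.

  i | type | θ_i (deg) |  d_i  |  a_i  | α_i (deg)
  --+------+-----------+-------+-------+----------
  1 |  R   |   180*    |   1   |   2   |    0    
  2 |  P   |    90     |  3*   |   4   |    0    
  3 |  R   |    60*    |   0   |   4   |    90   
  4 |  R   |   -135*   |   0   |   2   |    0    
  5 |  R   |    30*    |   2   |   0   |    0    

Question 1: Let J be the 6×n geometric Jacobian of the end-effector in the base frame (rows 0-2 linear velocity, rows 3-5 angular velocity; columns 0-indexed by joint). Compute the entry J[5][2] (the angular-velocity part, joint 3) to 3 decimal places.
axis z_2 = (0.0000,0.0000,1.0000); lever o_n−o_2 = (1.2394,-3.0249,-1.4142)
cross product → J_v[:, 2] = (3.0249,1.2394,-0.0000)
J_ω[:, 2] = z_2
entry J[5][2] = 1.0000

1.000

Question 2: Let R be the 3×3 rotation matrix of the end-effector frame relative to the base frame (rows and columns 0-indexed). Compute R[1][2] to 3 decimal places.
End-effector z-axis (col 2 of R) = (-0.5000,-0.8660,0.0000)
R[1][2] = -0.8660

-0.866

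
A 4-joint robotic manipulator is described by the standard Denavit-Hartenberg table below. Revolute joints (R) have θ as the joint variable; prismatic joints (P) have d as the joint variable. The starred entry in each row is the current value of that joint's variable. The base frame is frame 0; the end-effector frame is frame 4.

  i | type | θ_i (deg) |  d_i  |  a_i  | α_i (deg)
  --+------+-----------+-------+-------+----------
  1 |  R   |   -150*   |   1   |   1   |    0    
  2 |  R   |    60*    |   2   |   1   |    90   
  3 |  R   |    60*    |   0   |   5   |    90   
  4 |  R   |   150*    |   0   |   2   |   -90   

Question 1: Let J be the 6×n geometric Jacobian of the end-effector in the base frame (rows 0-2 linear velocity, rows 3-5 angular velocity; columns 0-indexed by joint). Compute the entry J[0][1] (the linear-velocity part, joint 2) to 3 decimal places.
2.634

axis z_1 = (0.0000,0.0000,1.0000); lever o_n−o_1 = (-1.0000,-2.6340,4.8301)
cross product → J_v[:, 1] = (2.6340,-1.0000,0.0000)
J_ω[:, 1] = z_1
entry J[0][1] = 2.6340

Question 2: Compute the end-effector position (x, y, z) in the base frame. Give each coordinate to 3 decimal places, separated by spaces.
-1.866 -3.134 5.830

after link 1: o_1 = (-0.8660, -0.5000, 1.0000)
after link 2: o_2 = (-0.8660, -1.5000, 3.0000)
after link 3: o_3 = (-0.8660, -4.0000, 7.3301)
after link 4: o_4 = (-1.8660, -3.1340, 5.8301)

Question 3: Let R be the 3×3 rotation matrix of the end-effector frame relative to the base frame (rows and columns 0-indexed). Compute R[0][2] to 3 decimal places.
End-effector z-axis (col 2 of R) = (0.8660,0.2500,-0.4330)
R[0][2] = 0.8660

0.866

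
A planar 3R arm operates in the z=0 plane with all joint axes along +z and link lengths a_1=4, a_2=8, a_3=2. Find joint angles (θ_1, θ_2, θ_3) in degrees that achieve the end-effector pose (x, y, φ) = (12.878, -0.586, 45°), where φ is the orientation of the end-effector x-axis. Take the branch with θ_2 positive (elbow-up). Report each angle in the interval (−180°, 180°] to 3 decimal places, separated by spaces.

wrist centre = target − a_3·(cos φ, sin φ) = (11.4638, -2.0002)
cos θ_2 = (135.4193−4²−8²)/(2·4·8) = 0.8659; θ_2 = 30.0114° (elbow-up)
β = atan2(-2.0002,11.4638) = -9.8974°; ψ = atan2(4.0014,10.9274) = 20.1116°
θ_1 = β − ψ = -30.0090°
θ_3 = φ − θ_1 − θ_2 = 44.9976° (wrapped to (-180°,180°])

-30.009 30.011 44.998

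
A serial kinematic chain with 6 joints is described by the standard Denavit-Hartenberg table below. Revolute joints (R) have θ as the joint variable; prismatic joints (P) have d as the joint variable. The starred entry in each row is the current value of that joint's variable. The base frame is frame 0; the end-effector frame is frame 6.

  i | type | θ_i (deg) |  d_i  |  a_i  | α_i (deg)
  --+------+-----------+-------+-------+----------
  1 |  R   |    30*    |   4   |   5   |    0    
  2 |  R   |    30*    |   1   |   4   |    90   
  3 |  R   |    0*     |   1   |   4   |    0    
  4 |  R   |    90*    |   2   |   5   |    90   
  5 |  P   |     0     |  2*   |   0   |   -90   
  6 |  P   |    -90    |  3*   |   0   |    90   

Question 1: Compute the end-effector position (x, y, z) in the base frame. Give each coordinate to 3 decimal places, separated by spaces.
after link 1: o_1 = (4.3301, 2.5000, 4.0000)
after link 2: o_2 = (6.3301, 5.9641, 5.0000)
after link 3: o_3 = (9.1962, 8.9282, 5.0000)
after link 4: o_4 = (10.9282, 7.9282, 10.0000)
after link 5: o_5 = (11.9282, 9.6603, 10.0000)
after link 6: o_6 = (14.5263, 8.1603, 10.0000)

14.526 8.160 10.000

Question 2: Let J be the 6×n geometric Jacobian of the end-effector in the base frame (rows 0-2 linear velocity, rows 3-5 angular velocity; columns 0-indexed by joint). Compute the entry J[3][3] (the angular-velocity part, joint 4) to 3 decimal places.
0.866

axis z_3 = (0.8660,-0.5000,0.0000); lever o_n−o_3 = (5.3301,-0.7679,5.0000)
cross product → J_v[:, 3] = (-2.5000,-4.3301,2.0000)
J_ω[:, 3] = z_3
entry J[3][3] = 0.8660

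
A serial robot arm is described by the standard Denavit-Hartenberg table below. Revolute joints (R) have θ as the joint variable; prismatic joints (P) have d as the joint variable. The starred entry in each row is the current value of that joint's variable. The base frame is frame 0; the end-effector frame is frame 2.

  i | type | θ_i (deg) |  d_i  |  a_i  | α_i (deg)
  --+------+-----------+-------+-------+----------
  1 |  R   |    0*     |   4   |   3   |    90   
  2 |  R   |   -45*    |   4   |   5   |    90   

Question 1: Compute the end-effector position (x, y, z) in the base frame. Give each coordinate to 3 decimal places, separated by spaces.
after link 1: o_1 = (3.0000, 0.0000, 4.0000)
after link 2: o_2 = (6.5355, -4.0000, 0.4645)

6.536 -4.000 0.464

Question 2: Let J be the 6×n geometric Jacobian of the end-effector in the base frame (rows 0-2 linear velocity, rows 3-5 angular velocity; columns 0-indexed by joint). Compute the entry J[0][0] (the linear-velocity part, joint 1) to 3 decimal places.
4.000

axis z_0 = ẑ; lever o_n−o_0 = (6.5355,-4.0000,0.4645)
cross product → J_v[:, 0] = (4.0000,6.5355,-0.0000)
J_ω[:, 0] = z_0
entry J[0][0] = 4.0000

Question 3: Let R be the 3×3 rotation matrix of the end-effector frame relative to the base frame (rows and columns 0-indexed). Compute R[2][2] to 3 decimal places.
-0.707

End-effector z-axis (col 2 of R) = (-0.7071,-0.0000,-0.7071)
R[2][2] = -0.7071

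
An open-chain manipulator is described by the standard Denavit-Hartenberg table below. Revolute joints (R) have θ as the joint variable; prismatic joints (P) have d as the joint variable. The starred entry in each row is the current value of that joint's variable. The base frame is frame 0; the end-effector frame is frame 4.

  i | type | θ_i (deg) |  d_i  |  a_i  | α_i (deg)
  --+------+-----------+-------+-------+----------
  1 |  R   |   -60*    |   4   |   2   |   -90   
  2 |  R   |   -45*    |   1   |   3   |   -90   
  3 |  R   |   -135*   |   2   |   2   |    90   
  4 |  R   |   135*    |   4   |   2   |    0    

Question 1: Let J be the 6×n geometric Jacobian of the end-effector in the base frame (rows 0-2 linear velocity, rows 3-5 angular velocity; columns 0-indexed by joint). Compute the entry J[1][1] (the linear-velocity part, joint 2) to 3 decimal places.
axis z_1 = (0.8660,0.5000,0.0000); lever o_n−o_1 = (-0.1034,-2.6493,-2.5858)
cross product → J_v[:, 1] = (-1.2929,2.2394,-2.2426)
J_ω[:, 1] = z_1
entry J[1][1] = 2.2394

2.239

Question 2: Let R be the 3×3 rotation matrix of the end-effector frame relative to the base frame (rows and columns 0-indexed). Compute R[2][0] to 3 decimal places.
End-effector x-axis (col 0 of R) = (-0.0062,-0.9892,-0.1464)
R[2][0] = -0.1464

-0.146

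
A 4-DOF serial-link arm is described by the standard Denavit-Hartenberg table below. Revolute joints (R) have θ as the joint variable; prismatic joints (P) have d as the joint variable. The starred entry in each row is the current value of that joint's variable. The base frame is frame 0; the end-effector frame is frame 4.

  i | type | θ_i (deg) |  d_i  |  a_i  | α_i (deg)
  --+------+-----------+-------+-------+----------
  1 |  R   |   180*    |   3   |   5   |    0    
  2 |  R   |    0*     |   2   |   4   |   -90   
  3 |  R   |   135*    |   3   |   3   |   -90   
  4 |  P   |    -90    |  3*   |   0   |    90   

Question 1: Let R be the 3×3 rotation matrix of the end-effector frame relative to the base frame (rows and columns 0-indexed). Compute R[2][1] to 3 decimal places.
0.707

End-effector y-axis (col 1 of R) = (0.7071,-0.0000,0.7071)
R[2][1] = 0.7071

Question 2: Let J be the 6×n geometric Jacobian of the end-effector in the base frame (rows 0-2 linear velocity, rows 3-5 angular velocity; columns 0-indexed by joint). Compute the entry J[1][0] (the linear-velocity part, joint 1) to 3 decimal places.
axis z_0 = ẑ; lever o_n−o_0 = (-4.7574,-3.0000,5.0000)
cross product → J_v[:, 0] = (3.0000,-4.7574,0.0000)
J_ω[:, 0] = z_0
entry J[1][0] = -4.7574

-4.757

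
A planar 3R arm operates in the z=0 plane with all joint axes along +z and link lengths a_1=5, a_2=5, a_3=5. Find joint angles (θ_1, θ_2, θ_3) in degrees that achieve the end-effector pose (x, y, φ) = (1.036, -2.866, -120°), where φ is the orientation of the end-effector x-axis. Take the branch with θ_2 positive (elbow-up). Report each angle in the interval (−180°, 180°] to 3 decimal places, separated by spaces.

wrist centre = target − a_3·(cos φ, sin φ) = (3.5360, 1.4641)
cos θ_2 = (14.6470−5²−5²)/(2·5·5) = -0.7071; θ_2 = 134.9963° (elbow-up)
β = atan2(1.4641,3.5360) = 22.4926°; ψ = atan2(3.5358,1.4647) = 67.4981°
θ_1 = β − ψ = -45.0055°
θ_3 = φ − θ_1 − θ_2 = 150.0092° (wrapped to (-180°,180°])

-45.005 134.996 150.009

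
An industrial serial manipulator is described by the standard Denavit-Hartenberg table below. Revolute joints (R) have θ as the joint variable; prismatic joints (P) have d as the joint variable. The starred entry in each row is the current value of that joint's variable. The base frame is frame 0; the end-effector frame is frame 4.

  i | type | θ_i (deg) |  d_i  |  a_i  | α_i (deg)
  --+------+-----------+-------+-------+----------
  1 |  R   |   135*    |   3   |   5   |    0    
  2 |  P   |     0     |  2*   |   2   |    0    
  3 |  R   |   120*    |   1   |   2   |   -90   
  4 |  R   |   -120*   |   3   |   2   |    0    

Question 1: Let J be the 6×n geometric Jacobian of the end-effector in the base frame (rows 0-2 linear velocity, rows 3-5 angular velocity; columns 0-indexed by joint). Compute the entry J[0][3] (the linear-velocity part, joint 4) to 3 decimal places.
axis z_3 = (0.9659,-0.2588,0.0000); lever o_n−o_3 = (3.1566,0.1895,1.7321)
cross product → J_v[:, 3] = (-0.4483,-1.6730,1.0000)
J_ω[:, 3] = z_3
entry J[0][3] = -0.4483

-0.448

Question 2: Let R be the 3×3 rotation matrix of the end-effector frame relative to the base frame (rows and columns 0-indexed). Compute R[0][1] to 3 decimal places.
-0.224

End-effector y-axis (col 1 of R) = (-0.2241,-0.8365,0.5000)
R[0][1] = -0.2241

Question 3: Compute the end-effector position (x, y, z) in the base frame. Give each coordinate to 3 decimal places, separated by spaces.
after link 1: o_1 = (-3.5355, 3.5355, 3.0000)
after link 2: o_2 = (-4.9497, 4.9497, 5.0000)
after link 3: o_3 = (-5.4674, 3.0179, 6.0000)
after link 4: o_4 = (-2.3108, 3.2074, 7.7321)

-2.311 3.207 7.732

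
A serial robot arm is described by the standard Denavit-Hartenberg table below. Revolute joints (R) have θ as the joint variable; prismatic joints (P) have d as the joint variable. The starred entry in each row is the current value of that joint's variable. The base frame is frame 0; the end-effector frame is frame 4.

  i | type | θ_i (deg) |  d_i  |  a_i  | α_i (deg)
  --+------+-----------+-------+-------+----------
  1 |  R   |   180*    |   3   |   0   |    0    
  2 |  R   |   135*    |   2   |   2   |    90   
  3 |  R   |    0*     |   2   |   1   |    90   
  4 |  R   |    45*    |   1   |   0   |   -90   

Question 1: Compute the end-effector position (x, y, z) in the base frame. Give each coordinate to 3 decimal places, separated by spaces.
0.707 -3.536 4.000

after link 1: o_1 = (0.0000, 0.0000, 3.0000)
after link 2: o_2 = (1.4142, -1.4142, 5.0000)
after link 3: o_3 = (0.7071, -3.5355, 5.0000)
after link 4: o_4 = (0.7071, -3.5355, 4.0000)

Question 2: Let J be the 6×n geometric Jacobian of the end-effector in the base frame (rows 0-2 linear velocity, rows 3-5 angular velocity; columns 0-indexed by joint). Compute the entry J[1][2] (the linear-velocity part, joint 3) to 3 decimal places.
-0.707

axis z_2 = (-0.7071,-0.7071,0.0000); lever o_n−o_2 = (-0.7071,-2.1213,-1.0000)
cross product → J_v[:, 2] = (0.7071,-0.7071,1.0000)
J_ω[:, 2] = z_2
entry J[1][2] = -0.7071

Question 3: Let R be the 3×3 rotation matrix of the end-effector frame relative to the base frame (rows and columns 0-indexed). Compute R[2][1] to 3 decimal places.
1.000

End-effector y-axis (col 1 of R) = (0.0000,0.0000,1.0000)
R[2][1] = 1.0000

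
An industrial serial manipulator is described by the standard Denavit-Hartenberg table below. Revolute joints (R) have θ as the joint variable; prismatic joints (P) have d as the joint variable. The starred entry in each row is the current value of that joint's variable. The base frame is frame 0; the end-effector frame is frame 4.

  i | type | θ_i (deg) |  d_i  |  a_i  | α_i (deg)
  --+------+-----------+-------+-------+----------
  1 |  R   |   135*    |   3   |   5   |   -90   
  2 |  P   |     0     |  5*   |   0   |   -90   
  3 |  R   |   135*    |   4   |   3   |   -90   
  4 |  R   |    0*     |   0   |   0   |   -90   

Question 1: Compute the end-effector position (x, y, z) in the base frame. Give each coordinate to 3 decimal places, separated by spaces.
after link 1: o_1 = (-3.5355, 3.5355, 3.0000)
after link 2: o_2 = (-7.0711, 0.0000, 3.0000)
after link 3: o_3 = (-4.0711, 0.0000, -1.0000)
after link 4: o_4 = (-4.0711, 0.0000, -1.0000)

-4.071 0.000 -1.000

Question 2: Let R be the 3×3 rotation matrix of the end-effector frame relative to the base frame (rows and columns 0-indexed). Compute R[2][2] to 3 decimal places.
1.000

End-effector z-axis (col 2 of R) = (0.0000,-0.0000,1.0000)
R[2][2] = 1.0000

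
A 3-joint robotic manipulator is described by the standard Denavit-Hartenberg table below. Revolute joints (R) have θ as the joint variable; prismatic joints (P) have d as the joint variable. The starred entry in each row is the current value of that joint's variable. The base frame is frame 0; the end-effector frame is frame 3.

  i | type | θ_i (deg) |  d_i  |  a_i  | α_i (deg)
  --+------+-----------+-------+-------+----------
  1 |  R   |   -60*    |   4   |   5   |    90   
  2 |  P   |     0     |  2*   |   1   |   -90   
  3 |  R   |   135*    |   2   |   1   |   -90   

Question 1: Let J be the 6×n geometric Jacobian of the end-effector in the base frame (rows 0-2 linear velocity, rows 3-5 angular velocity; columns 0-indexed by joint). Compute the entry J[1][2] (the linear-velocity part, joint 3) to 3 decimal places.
axis z_2 = (0.0000,0.0000,1.0000); lever o_n−o_2 = (0.2588,0.9659,2.0000)
cross product → J_v[:, 2] = (-0.9659,0.2588,0.0000)
J_ω[:, 2] = z_2
entry J[1][2] = 0.2588

0.259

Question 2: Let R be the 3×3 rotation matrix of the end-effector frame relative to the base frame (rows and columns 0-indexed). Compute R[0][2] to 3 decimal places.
-0.966

End-effector z-axis (col 2 of R) = (-0.9659,0.2588,0.0000)
R[0][2] = -0.9659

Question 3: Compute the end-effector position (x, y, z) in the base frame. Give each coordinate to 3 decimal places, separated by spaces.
1.527 -5.230 6.000

after link 1: o_1 = (2.5000, -4.3301, 4.0000)
after link 2: o_2 = (1.2679, -6.1962, 4.0000)
after link 3: o_3 = (1.5268, -5.2302, 6.0000)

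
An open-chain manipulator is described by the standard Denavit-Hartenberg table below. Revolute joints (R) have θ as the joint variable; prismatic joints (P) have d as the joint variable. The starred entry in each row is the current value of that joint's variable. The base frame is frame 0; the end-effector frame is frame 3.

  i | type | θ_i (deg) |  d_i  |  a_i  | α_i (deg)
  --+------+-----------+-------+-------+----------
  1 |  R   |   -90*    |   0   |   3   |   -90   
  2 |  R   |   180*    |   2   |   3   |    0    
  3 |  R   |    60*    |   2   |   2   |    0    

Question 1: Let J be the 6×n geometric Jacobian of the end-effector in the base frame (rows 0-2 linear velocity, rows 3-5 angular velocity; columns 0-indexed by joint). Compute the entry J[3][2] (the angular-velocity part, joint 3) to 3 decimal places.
1.000

axis z_2 = (1.0000,0.0000,0.0000); lever o_n−o_2 = (2.0000,1.0000,1.7321)
cross product → J_v[:, 2] = (0.0000,-1.7321,1.0000)
J_ω[:, 2] = z_2
entry J[3][2] = 1.0000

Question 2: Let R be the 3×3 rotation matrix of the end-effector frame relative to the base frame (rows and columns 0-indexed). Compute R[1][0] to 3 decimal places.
End-effector x-axis (col 0 of R) = (-0.0000,0.5000,0.8660)
R[1][0] = 0.5000

0.500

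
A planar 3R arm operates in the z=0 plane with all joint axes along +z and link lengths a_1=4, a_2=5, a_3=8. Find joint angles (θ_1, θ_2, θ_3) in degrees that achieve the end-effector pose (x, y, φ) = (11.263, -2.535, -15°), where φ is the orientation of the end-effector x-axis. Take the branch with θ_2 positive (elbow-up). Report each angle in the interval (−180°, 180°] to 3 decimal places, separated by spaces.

-89.999 134.999 -60.000

wrist centre = target − a_3·(cos φ, sin φ) = (3.5356, -0.4644)
cos θ_2 = (12.7161−4²−5²)/(2·4·5) = -0.7071; θ_2 = 134.9992° (elbow-up)
β = atan2(-0.4644,3.5356) = -7.4837°; ψ = atan2(3.5356,0.4645) = 82.5152°
θ_1 = β − ψ = -89.9989°
θ_3 = φ − θ_1 − θ_2 = -60.0003° (wrapped to (-180°,180°])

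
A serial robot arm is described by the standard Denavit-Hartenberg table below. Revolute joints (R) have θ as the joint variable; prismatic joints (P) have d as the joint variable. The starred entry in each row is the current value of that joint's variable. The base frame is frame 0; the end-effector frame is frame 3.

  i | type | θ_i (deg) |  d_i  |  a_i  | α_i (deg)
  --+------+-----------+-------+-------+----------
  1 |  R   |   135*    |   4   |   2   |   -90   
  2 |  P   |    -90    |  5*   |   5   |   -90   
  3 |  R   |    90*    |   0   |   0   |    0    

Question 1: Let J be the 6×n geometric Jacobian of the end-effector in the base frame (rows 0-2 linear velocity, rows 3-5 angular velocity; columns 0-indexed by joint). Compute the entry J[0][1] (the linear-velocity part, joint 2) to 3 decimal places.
-0.707

prismatic axis z_1 = (-0.7071,-0.7071,0.0000)
J_v[:, 1] = z_1; J_ω[:, 1] = (0,0,0)
entry J[0][1] = -0.7071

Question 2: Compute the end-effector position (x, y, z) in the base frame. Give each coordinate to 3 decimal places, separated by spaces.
after link 1: o_1 = (-1.4142, 1.4142, 4.0000)
after link 2: o_2 = (-4.9497, -2.1213, 9.0000)
after link 3: o_3 = (-4.9497, -2.1213, 9.0000)

-4.950 -2.121 9.000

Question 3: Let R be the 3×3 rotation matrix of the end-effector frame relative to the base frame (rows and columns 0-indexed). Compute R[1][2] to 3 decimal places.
End-effector z-axis (col 2 of R) = (-0.7071,0.7071,-0.0000)
R[1][2] = 0.7071

0.707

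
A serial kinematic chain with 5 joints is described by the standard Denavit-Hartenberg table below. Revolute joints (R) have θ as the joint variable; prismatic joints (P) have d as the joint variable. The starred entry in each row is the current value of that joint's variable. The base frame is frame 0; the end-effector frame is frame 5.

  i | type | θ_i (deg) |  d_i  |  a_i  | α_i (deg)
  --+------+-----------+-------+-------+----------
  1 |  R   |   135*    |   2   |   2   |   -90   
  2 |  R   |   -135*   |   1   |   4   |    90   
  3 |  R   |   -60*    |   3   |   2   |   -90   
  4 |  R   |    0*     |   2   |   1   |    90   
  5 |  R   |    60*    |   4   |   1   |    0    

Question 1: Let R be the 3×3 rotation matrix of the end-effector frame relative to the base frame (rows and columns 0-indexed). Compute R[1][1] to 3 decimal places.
-0.707

End-effector y-axis (col 1 of R) = (-0.7071,-0.7071,0.0000)
R[1][1] = -0.7071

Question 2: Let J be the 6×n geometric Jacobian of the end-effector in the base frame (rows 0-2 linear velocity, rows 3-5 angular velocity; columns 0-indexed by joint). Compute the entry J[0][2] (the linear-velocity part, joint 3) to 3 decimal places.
axis z_2 = (0.5000,-0.5000,-0.7071); lever o_n−o_2 = (6.7460,-4.4860,-1.9572)
cross product → J_v[:, 2] = (-2.1935,-3.7915,1.1300)
J_ω[:, 2] = z_2
entry J[0][2] = -2.1935

-2.193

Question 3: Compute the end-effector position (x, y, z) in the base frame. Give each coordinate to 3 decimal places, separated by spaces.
6.625 -5.779 2.871

after link 1: o_1 = (-1.4142, 1.4142, 2.0000)
after link 2: o_2 = (-0.1213, -1.2929, 4.8284)
after link 3: o_3 = (3.1034, -2.0681, 3.4142)
after link 4: o_4 = (4.1247, -3.2789, 4.9925)
after link 5: o_5 = (6.6247, -5.7789, 2.8712)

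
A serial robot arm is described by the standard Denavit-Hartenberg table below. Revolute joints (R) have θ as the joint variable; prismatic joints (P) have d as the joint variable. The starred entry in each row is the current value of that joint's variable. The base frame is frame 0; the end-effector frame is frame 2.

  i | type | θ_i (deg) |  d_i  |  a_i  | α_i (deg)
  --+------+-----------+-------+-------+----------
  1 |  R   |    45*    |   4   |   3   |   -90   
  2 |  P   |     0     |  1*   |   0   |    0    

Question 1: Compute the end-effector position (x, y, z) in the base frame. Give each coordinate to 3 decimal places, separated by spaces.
after link 1: o_1 = (2.1213, 2.1213, 4.0000)
after link 2: o_2 = (1.4142, 2.8284, 4.0000)

1.414 2.828 4.000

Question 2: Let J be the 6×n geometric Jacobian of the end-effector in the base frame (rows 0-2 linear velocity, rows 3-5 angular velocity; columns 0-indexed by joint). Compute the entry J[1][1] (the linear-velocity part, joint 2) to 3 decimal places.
0.707

prismatic axis z_1 = (-0.7071,0.7071,0.0000)
J_v[:, 1] = z_1; J_ω[:, 1] = (0,0,0)
entry J[1][1] = 0.7071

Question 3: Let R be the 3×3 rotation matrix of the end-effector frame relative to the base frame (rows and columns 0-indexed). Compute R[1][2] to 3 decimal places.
0.707

End-effector z-axis (col 2 of R) = (-0.7071,0.7071,0.0000)
R[1][2] = 0.7071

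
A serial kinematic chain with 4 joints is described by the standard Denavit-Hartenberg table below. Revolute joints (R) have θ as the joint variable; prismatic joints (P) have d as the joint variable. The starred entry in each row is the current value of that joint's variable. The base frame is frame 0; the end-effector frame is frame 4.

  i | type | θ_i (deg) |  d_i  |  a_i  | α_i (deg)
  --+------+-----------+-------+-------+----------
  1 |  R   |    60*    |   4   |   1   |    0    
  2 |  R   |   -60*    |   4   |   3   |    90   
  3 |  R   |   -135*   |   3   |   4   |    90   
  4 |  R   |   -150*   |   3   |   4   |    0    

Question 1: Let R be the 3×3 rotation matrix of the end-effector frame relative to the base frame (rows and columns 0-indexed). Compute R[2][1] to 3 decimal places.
-0.354

End-effector y-axis (col 1 of R) = (-0.3536,0.8660,-0.3536)
R[2][1] = -0.3536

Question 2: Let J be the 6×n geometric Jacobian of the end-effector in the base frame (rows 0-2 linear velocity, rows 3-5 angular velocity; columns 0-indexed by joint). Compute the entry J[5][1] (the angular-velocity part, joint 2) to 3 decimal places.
1.000

axis z_1 = (0.0000,0.0000,1.0000); lever o_n−o_1 = (0.4997,-1.0000,5.7424)
cross product → J_v[:, 1] = (1.0000,0.4997,-0.0000)
J_ω[:, 1] = z_1
entry J[5][1] = 1.0000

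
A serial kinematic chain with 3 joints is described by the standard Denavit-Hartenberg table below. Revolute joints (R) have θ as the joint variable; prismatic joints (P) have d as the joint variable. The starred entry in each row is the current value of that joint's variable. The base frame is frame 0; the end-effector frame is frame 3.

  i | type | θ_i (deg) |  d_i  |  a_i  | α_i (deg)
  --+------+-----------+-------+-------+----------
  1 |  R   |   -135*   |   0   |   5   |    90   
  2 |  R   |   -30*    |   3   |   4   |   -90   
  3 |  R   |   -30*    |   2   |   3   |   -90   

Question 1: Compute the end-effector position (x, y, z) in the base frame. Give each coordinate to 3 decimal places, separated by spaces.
after link 1: o_1 = (-3.5355, -3.5355, 0.0000)
after link 2: o_2 = (-8.1063, -3.8637, -2.0000)
after link 3: o_3 = (-11.4651, -5.1011, -1.5670)

-11.465 -5.101 -1.567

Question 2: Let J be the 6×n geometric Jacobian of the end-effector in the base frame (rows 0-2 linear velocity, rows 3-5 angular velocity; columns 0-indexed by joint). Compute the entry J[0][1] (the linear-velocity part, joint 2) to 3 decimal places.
-1.108

axis z_1 = (-0.7071,0.7071,0.0000); lever o_n−o_1 = (-7.9296,-1.5656,-1.5670)
cross product → J_v[:, 1] = (-1.1080,-1.1080,6.7141)
J_ω[:, 1] = z_1
entry J[0][1] = -1.1080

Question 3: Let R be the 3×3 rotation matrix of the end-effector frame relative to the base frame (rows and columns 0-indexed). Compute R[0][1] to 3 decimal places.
End-effector y-axis (col 1 of R) = (0.3536,0.3536,-0.8660)
R[0][1] = 0.3536

0.354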